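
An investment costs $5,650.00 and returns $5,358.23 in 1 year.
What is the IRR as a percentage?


Formula: IRR = C1/C0 - 1
Substituting: IRR = $5,358.23 / $5,650.00 - 1
Ratio: 0.948359 - 1 = -0.051641
IRR = -5.1641%

-5.1641%


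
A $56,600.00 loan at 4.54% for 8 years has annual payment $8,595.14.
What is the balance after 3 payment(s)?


Formula: Balance = PV*(1+r)^k - PMT*((1+r)^k - 1)/r
Growth: (1 + 0.0454)^3 = 1.142477
Accumulated factor: ((1+r)^k - 1)/r = 3.138261
Balance = $56,600.00 * 1.142477 - $8,595.14 * 3.138261
Balance = $37,690.41

$37,690.41


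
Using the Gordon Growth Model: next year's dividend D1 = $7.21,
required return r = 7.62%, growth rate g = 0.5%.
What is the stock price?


Formula: P = D1 / (r - g)
Spread: r - g = 0.0762 - 0.005 = 0.0712
Substituting: P = $7.21 / 0.0712
P = $101.26

$101.26


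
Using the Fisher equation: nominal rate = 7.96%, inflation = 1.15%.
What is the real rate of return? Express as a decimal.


Formula: (1 + r_real) = (1 + r_nom) / (1 + inflation)
Substituting: (1 + r_real) = 1.0796 / 1.0115
(1 + r_real) = 1.067326
r_real = 1.067326 - 1 = 0.067326

0.067326


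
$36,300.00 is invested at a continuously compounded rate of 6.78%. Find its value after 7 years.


Formula: FV = P * e^(r*t)
Exponent: r*t = 0.0678 * 7 = 0.4746
e^(0.4746) = 1.607371
FV = $36,300.00 * 1.607371 = $58,347.57

$58,347.57


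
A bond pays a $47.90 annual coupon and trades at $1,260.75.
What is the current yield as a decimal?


Formula: Current yield = annual coupon / price
Substituting: CY = $47.90 / $1,260.75
CY = 0.037993

0.037993


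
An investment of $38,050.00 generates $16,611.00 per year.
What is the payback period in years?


Formula: Payback = investment / annual cash flow
Substituting: Payback = $38,050.00 / $16,611.00
Payback = 2.2907 years

2.2907 years


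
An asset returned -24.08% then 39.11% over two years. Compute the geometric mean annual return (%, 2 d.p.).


Formula: Geometric mean = ((1+r1)*(1+r2))^(1/2) - 1
Product: (1 + -0.2408) * (1 + 0.3911) = 0.7592 * 1.3911 = 1.056123
Square root: 1.056123^0.5 = 1.027679
Geometric mean = 1.027679 - 1 = 0.027679
As percentage: 2.77%

2.77%


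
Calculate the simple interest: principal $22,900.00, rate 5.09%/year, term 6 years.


Formula: I = P * r * t
Substituting: I = $22,900.00 * 0.0509 * 6
Step: I = $22,900.00 * 0.3054
I = $6,993.66

$6,993.66


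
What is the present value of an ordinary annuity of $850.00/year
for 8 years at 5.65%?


Formula: PV = PMT * (1 - (1+r)^(-n)) / r
Discount factor: (1 + 0.0565)^(-8) = 0.644235
Bracket: 1 - 0.644235 = 0.355765
PV = $850.00 * 0.355765 / 0.0565 = $5,352.22

$5,352.22


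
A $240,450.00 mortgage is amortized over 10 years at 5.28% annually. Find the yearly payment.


Formula: PMT = PV * r / (1 - (1+r)^(-n))
Denominator: 1 - (1 + 0.0528)^(-10) = 0.40222
Numerator: $240,450.00 * 0.0528 = 12695.76
PMT = 12695.76 / 0.40222 = $31,564.20

$31,564.20


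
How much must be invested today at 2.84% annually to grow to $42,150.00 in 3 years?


Formula: PV = FV / (1 + r)^n
Substituting: PV = $42,150.00 / (1 + 0.0284)^3
Discount factor: (1.0284)^3 = 1.087643
PV = $42,150.00 / 1.087643 = $38,753.54

$38,753.54


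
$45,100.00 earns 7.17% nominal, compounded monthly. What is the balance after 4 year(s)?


Formula: FV = P * (1 + r/m)^(m*t)
Period rate: r/m = 0.0717 / 12 = 0.005975
Total periods: m*t = 12 * 4 = 48
Growth factor: (1 + 0.005975)^48 = 1.331021
FV = $45,100.00 * 1.331021 = $60,029.06

$60,029.06


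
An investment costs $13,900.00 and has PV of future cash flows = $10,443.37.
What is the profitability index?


Formula: PI = PV(cash flows) / initial investment
Substituting: PI = $10,443.37 / $13,900.00
PI = 0.7513

0.7513


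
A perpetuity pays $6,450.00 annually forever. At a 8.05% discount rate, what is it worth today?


Formula: PV = C / r
Substituting: PV = $6,450.00 / 0.0805
PV = $80,124.22

$80,124.22


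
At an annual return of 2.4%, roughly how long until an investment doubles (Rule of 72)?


Formula: Years ≈ 72 / r
Substituting: Years ≈ 72 / 2.4
Years ≈ 30.0

30.0 years


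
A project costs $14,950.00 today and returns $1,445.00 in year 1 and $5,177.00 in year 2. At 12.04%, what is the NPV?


Formula: NPV = C0 + C1/(1+r) + C2/(1+r)^2
Discount C1: $1,445.00 / (1 + 0.1204) = $1,289.72
Discount C2: $5,177.00 / (1 + 0.1204)^2 = $4,124.13
NPV = -$14,950.00 + $1,289.72 + $4,124.13 = -$9,536.16

-$9,536.16


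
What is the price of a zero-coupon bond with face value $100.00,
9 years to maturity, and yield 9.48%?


Formula: Price = FV / (1 + r)^n
Substituting: Price = $100.00 / (1 + 0.0948)^9
Discount factor: (1.0948)^9 = 2.259504
Price = $100.00 / 2.259504 = $44.26

$44.26


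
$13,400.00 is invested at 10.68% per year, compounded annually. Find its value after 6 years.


Formula: FV = P * (1 + r)^n
Substituting: FV = $13,400.00 * (1 + 0.1068)^6
Growth factor: (1.1068)^6 = 1.838294
FV = $13,400.00 * 1.838294 = $24,633.14

$24,633.14


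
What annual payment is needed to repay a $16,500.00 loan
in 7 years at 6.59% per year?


Formula: PMT = PV * r / (1 - (1+r)^(-n))
Denominator: 1 - (1 + 0.0659)^(-7) = 0.360288
Numerator: $16,500.00 * 0.0659 = 1087.35
PMT = 1087.35 / 0.360288 = $3,018.01

$3,018.01


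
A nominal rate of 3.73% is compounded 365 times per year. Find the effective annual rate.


Formula: EAR = (1 + r/m)^m - 1
Period rate: r/m = 0.0373 / 365 = 0.000102
Compounding: (1 + 0.000102)^365 = 1.038002
EAR = 1.038002 - 1 = 0.038002

0.038002


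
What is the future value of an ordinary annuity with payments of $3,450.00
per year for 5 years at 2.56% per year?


Formula: FV = PMT * ((1+r)^n - 1) / r
Growth factor: (1 + 0.0256)^5 = 1.134724
Numerator: 1.134724 - 1 = 0.134724
FV = $3,450.00 * 0.134724 / 0.0256 = $18,156.10

$18,156.10


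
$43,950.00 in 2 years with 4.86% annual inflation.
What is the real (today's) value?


Formula: Real value = nominal / (1 + inflation)^years
Price level: (1 + 0.0486)^2 = 1.099562
Real value = $43,950.00 / 1.099562 = $39,970.46

$39,970.46


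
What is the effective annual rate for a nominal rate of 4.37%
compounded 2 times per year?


Formula: EAR = (1 + r/m)^m - 1
Period rate: r/m = 0.0437 / 2 = 0.02185
Compounding: (1 + 0.02185)^2 = 1.044177
EAR = 1.044177 - 1 = 0.044177

0.044177


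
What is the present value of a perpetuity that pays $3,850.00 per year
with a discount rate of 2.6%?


Formula: PV = C / r
Substituting: PV = $3,850.00 / 0.026
PV = $148,076.92

$148,076.92


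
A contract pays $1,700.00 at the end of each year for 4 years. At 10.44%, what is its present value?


Formula: PV = PMT * (1 - (1+r)^(-n)) / r
Discount factor: (1 + 0.1044)^(-4) = 0.672194
Bracket: 1 - 0.672194 = 0.327806
PV = $1,700.00 * 0.327806 / 0.1044 = $5,337.84

$5,337.84


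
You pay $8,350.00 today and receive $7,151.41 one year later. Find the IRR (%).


Formula: IRR = C1/C0 - 1
Substituting: IRR = $7,151.41 / $8,350.00 - 1
Ratio: 0.856456 - 1 = -0.143544
IRR = -14.3544%

-14.3544%


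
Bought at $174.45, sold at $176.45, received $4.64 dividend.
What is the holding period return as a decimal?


Formula: HPR = (P1 - P0 + D) / P0
Gain: $176.45 - $174.45 + $4.64 = $6.64
HPR = $6.64 / $174.45 = 0.0381

0.0381


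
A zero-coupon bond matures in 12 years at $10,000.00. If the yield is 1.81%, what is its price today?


Formula: Price = FV / (1 + r)^n
Substituting: Price = $10,000.00 / (1 + 0.0181)^12
Discount factor: (1.0181)^12 = 1.240182
Price = $10,000.00 / 1.240182 = $8,063.34

$8,063.34


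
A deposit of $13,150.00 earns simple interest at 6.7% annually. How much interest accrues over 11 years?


Formula: I = P * r * t
Substituting: I = $13,150.00 * 0.067 * 11
Step: I = $13,150.00 * 0.737
I = $9,691.55

$9,691.55


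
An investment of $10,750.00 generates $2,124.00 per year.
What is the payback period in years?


Formula: Payback = investment / annual cash flow
Substituting: Payback = $10,750.00 / $2,124.00
Payback = 5.0612 years

5.0612 years


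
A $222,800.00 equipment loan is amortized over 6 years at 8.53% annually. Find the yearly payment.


Formula: PMT = PV * r / (1 - (1+r)^(-n))
Denominator: 1 - (1 + 0.0853)^(-6) = 0.388071
Numerator: $222,800.00 * 0.0853 = 19004.84
PMT = 19004.84 / 0.388071 = $48,972.61

$48,972.61


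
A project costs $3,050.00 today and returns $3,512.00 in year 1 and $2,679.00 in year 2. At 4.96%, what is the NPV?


Formula: NPV = C0 + C1/(1+r) + C2/(1+r)^2
Discount C1: $3,512.00 / (1 + 0.0496) = $3,346.04
Discount C2: $2,679.00 / (1 + 0.0496)^2 = $2,431.78
NPV = -$3,050.00 + $3,346.04 + $2,431.78 = $2,727.82

$2,727.82


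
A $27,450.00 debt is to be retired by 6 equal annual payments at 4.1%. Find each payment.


Formula: PMT = PV * r / (1 - (1+r)^(-n))
Denominator: 1 - (1 + 0.041)^(-6) = 0.21423
Numerator: $27,450.00 * 0.041 = 1125.45
PMT = 1125.45 / 0.21423 = $5,253.47

$5,253.47


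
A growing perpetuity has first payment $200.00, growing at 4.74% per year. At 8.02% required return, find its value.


Formula: PV = C / (r - g)
Spread: r - g = 0.0802 - 0.0474 = 0.0328
Substituting: PV = $200.00 / 0.0328
PV = $6,097.56

$6,097.56


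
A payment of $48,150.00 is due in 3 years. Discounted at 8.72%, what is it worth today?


Formula: PV = FV / (1 + r)^n
Substituting: PV = $48,150.00 / (1 + 0.0872)^3
Discount factor: (1.0872)^3 = 1.285075
PV = $48,150.00 / 1.285075 = $37,468.64

$37,468.64


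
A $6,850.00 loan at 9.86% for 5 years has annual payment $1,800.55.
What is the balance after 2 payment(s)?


Formula: Balance = PV*(1+r)^k - PMT*((1+r)^k - 1)/r
Growth: (1 + 0.0986)^2 = 1.206922
Accumulated factor: ((1+r)^k - 1)/r = 2.0986
Balance = $6,850.00 * 1.206922 - $1,800.55 * 2.0986
Balance = $4,488.78

$4,488.78


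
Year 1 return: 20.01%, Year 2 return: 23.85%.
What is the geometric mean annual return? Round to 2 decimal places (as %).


Formula: Geometric mean = ((1+r1)*(1+r2))^(1/2) - 1
Product: (1 + 0.2001) * (1 + 0.2385) = 1.2001 * 1.2385 = 1.486324
Square root: 1.486324^0.5 = 1.219149
Geometric mean = 1.219149 - 1 = 0.219149
As percentage: 21.91%

21.91%


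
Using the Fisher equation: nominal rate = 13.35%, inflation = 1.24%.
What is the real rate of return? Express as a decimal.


Formula: (1 + r_real) = (1 + r_nom) / (1 + inflation)
Substituting: (1 + r_real) = 1.1335 / 1.0124
(1 + r_real) = 1.119617
r_real = 1.119617 - 1 = 0.119617

0.119617


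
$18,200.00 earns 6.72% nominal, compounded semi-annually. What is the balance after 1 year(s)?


Formula: FV = P * (1 + r/m)^(m*t)
Period rate: r/m = 0.0672 / 2 = 0.0336
Total periods: m*t = 2 * 1 = 2
Growth factor: (1 + 0.0336)^2 = 1.068329
FV = $18,200.00 * 1.068329 = $19,443.59

$19,443.59


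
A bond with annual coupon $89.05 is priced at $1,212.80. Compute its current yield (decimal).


Formula: Current yield = annual coupon / price
Substituting: CY = $89.05 / $1,212.80
CY = 0.073425

0.073425


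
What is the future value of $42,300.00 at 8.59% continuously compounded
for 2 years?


Formula: FV = P * e^(r*t)
Exponent: r*t = 0.0859 * 2 = 0.1718
e^(0.1718) = 1.18744
FV = $42,300.00 * 1.18744 = $50,228.73

$50,228.73


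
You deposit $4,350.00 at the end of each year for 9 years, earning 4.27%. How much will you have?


Formula: FV = PMT * ((1+r)^n - 1) / r
Growth factor: (1 + 0.0427)^9 = 1.456915
Numerator: 1.456915 - 1 = 0.456915
FV = $4,350.00 * 0.456915 / 0.0427 = $46,547.60

$46,547.60


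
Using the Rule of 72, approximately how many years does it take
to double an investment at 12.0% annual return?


Formula: Years ≈ 72 / r
Substituting: Years ≈ 72 / 12.0
Years ≈ 6.0

6.0 years


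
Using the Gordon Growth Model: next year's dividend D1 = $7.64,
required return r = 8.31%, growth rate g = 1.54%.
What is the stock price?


Formula: P = D1 / (r - g)
Spread: r - g = 0.0831 - 0.0154 = 0.0677
Substituting: P = $7.64 / 0.0677
P = $112.85

$112.85


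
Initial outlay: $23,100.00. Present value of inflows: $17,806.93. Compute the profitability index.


Formula: PI = PV(cash flows) / initial investment
Substituting: PI = $17,806.93 / $23,100.00
PI = 0.7709

0.7709


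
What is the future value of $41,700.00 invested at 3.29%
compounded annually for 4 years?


Formula: FV = P * (1 + r)^n
Substituting: FV = $41,700.00 * (1 + 0.0329)^4
Growth factor: (1.0329)^4 = 1.138238
FV = $41,700.00 * 1.138238 = $47,464.53

$47,464.53


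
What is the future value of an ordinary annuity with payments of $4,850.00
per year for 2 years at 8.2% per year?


Formula: FV = PMT * ((1+r)^n - 1) / r
Growth factor: (1 + 0.082)^2 = 1.170724
Numerator: 1.170724 - 1 = 0.170724
FV = $4,850.00 * 0.170724 / 0.082 = $10,097.70

$10,097.70


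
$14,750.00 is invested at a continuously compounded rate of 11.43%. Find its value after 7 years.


Formula: FV = P * e^(r*t)
Exponent: r*t = 0.1143 * 7 = 0.8001
e^(0.8001) = 2.225763
FV = $14,750.00 * 2.225763 = $32,830.01

$32,830.01


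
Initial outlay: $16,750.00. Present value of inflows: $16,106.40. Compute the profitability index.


Formula: PI = PV(cash flows) / initial investment
Substituting: PI = $16,106.40 / $16,750.00
PI = 0.9616

0.9616


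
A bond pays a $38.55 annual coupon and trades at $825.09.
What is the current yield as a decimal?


Formula: Current yield = annual coupon / price
Substituting: CY = $38.55 / $825.09
CY = 0.046722

0.046722


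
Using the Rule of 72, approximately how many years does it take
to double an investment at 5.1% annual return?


Formula: Years ≈ 72 / r
Substituting: Years ≈ 72 / 5.1
Years ≈ 14.1

14.1 years


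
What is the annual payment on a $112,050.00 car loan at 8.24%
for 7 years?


Formula: PMT = PV * r / (1 - (1+r)^(-n))
Denominator: 1 - (1 + 0.0824)^(-7) = 0.425506
Numerator: $112,050.00 * 0.0824 = 9232.92
PMT = 9232.92 / 0.425506 = $21,698.68

$21,698.68


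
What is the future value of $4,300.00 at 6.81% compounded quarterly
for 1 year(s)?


Formula: FV = P * (1 + r/m)^(m*t)
Period rate: r/m = 0.0681 / 4 = 0.017025
Total periods: m*t = 4 * 1 = 4
Growth factor: (1 + 0.017025)^4 = 1.069859
FV = $4,300.00 * 1.069859 = $4,600.39

$4,600.39


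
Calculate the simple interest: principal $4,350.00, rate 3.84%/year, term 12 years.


Formula: I = P * r * t
Substituting: I = $4,350.00 * 0.0384 * 12
Step: I = $4,350.00 * 0.4608
I = $2,004.48

$2,004.48


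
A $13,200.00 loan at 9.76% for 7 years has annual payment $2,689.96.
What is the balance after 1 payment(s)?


Formula: Balance = PV*(1+r)^k - PMT*((1+r)^k - 1)/r
Growth: (1 + 0.0976)^1 = 1.0976
Accumulated factor: ((1+r)^k - 1)/r = 1.0
Balance = $13,200.00 * 1.0976 - $2,689.96 * 1.0
Balance = $11,798.36

$11,798.36


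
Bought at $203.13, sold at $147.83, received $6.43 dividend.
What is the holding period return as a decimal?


Formula: HPR = (P1 - P0 + D) / P0
Gain: $147.83 - $203.13 + $6.43 = -$48.87
HPR = -$48.87 / $203.13 = -0.2406

-0.2406


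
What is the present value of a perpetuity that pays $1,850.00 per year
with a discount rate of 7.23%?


Formula: PV = C / r
Substituting: PV = $1,850.00 / 0.0723
PV = $25,587.83

$25,587.83


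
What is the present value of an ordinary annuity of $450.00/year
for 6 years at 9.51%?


Formula: PV = PMT * (1 - (1+r)^(-n)) / r
Discount factor: (1 + 0.0951)^(-6) = 0.579799
Bracket: 1 - 0.579799 = 0.420201
PV = $450.00 * 0.420201 / 0.0951 = $1,988.33

$1,988.33


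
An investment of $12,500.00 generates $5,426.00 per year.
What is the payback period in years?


Formula: Payback = investment / annual cash flow
Substituting: Payback = $12,500.00 / $5,426.00
Payback = 2.3037 years

2.3037 years


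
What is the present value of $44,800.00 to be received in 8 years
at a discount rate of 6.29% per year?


Formula: PV = FV / (1 + r)^n
Substituting: PV = $44,800.00 / (1 + 0.0629)^8
Discount factor: (1.0629)^8 = 1.629068
PV = $44,800.00 / 1.629068 = $27,500.38

$27,500.38


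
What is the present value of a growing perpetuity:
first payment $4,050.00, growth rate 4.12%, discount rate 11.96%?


Formula: PV = C / (r - g)
Spread: r - g = 0.1196 - 0.0412 = 0.0784
Substituting: PV = $4,050.00 / 0.0784
PV = $51,658.16

$51,658.16


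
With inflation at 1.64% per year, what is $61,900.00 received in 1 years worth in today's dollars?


Formula: Real value = nominal / (1 + inflation)^years
Price level: (1 + 0.0164)^1 = 1.0164
Real value = $61,900.00 / 1.0164 = $60,901.22

$60,901.22


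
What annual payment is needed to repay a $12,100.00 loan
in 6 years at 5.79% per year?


Formula: PMT = PV * r / (1 - (1+r)^(-n))
Denominator: 1 - (1 + 0.0579)^(-6) = 0.286601
Numerator: $12,100.00 * 0.0579 = 700.59
PMT = 700.59 / 0.286601 = $2,444.48

$2,444.48


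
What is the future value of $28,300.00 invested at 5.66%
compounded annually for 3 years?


Formula: FV = P * (1 + r)^n
Substituting: FV = $28,300.00 * (1 + 0.0566)^3
Growth factor: (1.0566)^3 = 1.179592
FV = $28,300.00 * 1.179592 = $33,382.45

$33,382.45


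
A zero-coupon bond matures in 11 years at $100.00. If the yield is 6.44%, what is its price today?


Formula: Price = FV / (1 + r)^n
Substituting: Price = $100.00 / (1 + 0.0644)^11
Discount factor: (1.0644)^11 = 1.986797
Price = $100.00 / 1.986797 = $50.33

$50.33


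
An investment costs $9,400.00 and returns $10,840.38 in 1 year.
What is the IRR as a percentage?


Formula: IRR = C1/C0 - 1
Substituting: IRR = $10,840.38 / $9,400.00 - 1
Ratio: 1.153232 - 1 = 0.153232
IRR = 15.3232%

15.3232%


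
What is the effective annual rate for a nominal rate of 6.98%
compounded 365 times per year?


Formula: EAR = (1 + r/m)^m - 1
Period rate: r/m = 0.0698 / 365 = 0.000191
Compounding: (1 + 0.000191)^365 = 1.072287
EAR = 1.072287 - 1 = 0.072287

0.072287


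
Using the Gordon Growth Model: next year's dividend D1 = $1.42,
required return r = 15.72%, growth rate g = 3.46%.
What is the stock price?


Formula: P = D1 / (r - g)
Spread: r - g = 0.1572 - 0.0346 = 0.1226
Substituting: P = $1.42 / 0.1226
P = $11.58

$11.58


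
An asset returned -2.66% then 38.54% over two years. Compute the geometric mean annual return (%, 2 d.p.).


Formula: Geometric mean = ((1+r1)*(1+r2))^(1/2) - 1
Product: (1 + -0.0266) * (1 + 0.3854) = 0.9734 * 1.3854 = 1.348548
Square root: 1.348548^0.5 = 1.16127
Geometric mean = 1.16127 - 1 = 0.16127
As percentage: 16.13%

16.13%


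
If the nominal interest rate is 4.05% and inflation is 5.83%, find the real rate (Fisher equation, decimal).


Formula: (1 + r_real) = (1 + r_nom) / (1 + inflation)
Substituting: (1 + r_real) = 1.0405 / 1.0583
(1 + r_real) = 0.983181
r_real = 0.983181 - 1 = -0.016819

-0.016819


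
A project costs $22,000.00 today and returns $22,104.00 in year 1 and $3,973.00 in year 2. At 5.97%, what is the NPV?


Formula: NPV = C0 + C1/(1+r) + C2/(1+r)^2
Discount C1: $22,104.00 / (1 + 0.0597) = $20,858.73
Discount C2: $3,973.00 / (1 + 0.0597)^2 = $3,537.96
NPV = -$22,000.00 + $20,858.73 + $3,537.96 = $2,396.69

$2,396.69


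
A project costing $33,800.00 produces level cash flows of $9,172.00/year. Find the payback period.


Formula: Payback = investment / annual cash flow
Substituting: Payback = $33,800.00 / $9,172.00
Payback = 3.6851 years

3.6851 years


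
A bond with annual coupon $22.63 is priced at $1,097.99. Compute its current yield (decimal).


Formula: Current yield = annual coupon / price
Substituting: CY = $22.63 / $1,097.99
CY = 0.02061

0.02061


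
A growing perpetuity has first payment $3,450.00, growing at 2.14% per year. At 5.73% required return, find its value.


Formula: PV = C / (r - g)
Spread: r - g = 0.0573 - 0.0214 = 0.0359
Substituting: PV = $3,450.00 / 0.0359
PV = $96,100.28

$96,100.28


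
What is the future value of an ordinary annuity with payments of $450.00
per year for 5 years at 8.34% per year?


Formula: FV = PMT * ((1+r)^n - 1) / r
Growth factor: (1 + 0.0834)^5 = 1.492602
Numerator: 1.492602 - 1 = 0.492602
FV = $450.00 * 0.492602 / 0.0834 = $2,657.93

$2,657.93


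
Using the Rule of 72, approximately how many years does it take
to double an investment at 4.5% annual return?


Formula: Years ≈ 72 / r
Substituting: Years ≈ 72 / 4.5
Years ≈ 16.0

16.0 years


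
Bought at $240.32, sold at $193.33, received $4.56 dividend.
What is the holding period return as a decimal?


Formula: HPR = (P1 - P0 + D) / P0
Gain: $193.33 - $240.32 + $4.56 = -$42.43
HPR = -$42.43 / $240.32 = -0.1766

-0.1766


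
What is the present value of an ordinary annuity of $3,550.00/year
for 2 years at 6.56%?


Formula: PV = PMT * (1 - (1+r)^(-n)) / r
Discount factor: (1 + 0.0656)^(-2) = 0.880667
Bracket: 1 - 0.880667 = 0.119333
PV = $3,550.00 * 0.119333 / 0.0656 = $6,457.82

$6,457.82


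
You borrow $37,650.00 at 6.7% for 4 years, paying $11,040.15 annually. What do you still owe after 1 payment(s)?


Formula: Balance = PV*(1+r)^k - PMT*((1+r)^k - 1)/r
Growth: (1 + 0.067)^1 = 1.067
Accumulated factor: ((1+r)^k - 1)/r = 1.0
Balance = $37,650.00 * 1.067 - $11,040.15 * 1.0
Balance = $29,132.40

$29,132.40


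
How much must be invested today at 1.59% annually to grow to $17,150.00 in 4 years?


Formula: PV = FV / (1 + r)^n
Substituting: PV = $17,150.00 / (1 + 0.0159)^4
Discount factor: (1.0159)^4 = 1.065133
PV = $17,150.00 / 1.065133 = $16,101.28

$16,101.28


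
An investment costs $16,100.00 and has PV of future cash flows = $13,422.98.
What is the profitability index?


Formula: PI = PV(cash flows) / initial investment
Substituting: PI = $13,422.98 / $16,100.00
PI = 0.8337

0.8337


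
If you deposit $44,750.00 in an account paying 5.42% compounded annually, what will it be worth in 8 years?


Formula: FV = P * (1 + r)^n
Substituting: FV = $44,750.00 * (1 + 0.0542)^8
Growth factor: (1.0542)^8 = 1.525401
FV = $44,750.00 * 1.525401 = $68,261.71

$68,261.71


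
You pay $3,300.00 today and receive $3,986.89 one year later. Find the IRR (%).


Formula: IRR = C1/C0 - 1
Substituting: IRR = $3,986.89 / $3,300.00 - 1
Ratio: 1.208148 - 1 = 0.208148
IRR = 20.8148%

20.8148%


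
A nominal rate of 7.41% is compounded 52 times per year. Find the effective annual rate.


Formula: EAR = (1 + r/m)^m - 1
Period rate: r/m = 0.0741 / 52 = 0.001425
Compounding: (1 + 0.001425)^52 = 1.076858
EAR = 1.076858 - 1 = 0.076858

0.076858


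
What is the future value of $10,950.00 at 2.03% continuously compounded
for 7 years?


Formula: FV = P * e^(r*t)
Exponent: r*t = 0.0203 * 7 = 0.1421
e^(0.1421) = 1.152692
FV = $10,950.00 * 1.152692 = $12,621.98

$12,621.98


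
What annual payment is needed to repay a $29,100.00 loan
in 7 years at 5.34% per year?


Formula: PMT = PV * r / (1 - (1+r)^(-n))
Denominator: 1 - (1 + 0.0534)^(-7) = 0.305221
Numerator: $29,100.00 * 0.0534 = 1553.94
PMT = 1553.94 / 0.305221 = $5,091.20

$5,091.20


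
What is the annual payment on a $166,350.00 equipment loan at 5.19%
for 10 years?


Formula: PMT = PV * r / (1 - (1+r)^(-n))
Denominator: 1 - (1 + 0.0519)^(-10) = 0.397086
Numerator: $166,350.00 * 0.0519 = 8633.565
PMT = 8633.565 / 0.397086 = $21,742.31

$21,742.31


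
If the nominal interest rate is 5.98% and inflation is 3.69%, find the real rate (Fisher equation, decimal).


Formula: (1 + r_real) = (1 + r_nom) / (1 + inflation)
Substituting: (1 + r_real) = 1.0598 / 1.0369
(1 + r_real) = 1.022085
r_real = 1.022085 - 1 = 0.022085

0.022085


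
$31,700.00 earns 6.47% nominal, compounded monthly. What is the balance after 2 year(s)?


Formula: FV = P * (1 + r/m)^(m*t)
Period rate: r/m = 0.0647 / 12 = 0.005392
Total periods: m*t = 12 * 2 = 24
Growth factor: (1 + 0.005392)^24 = 1.13775
FV = $31,700.00 * 1.13775 = $36,066.67

$36,066.67


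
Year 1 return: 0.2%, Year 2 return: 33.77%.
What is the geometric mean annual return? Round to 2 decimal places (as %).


Formula: Geometric mean = ((1+r1)*(1+r2))^(1/2) - 1
Product: (1 + 0.002) * (1 + 0.3377) = 1.002 * 1.3377 = 1.340375
Square root: 1.340375^0.5 = 1.157746
Geometric mean = 1.157746 - 1 = 0.157746
As percentage: 15.77%

15.77%


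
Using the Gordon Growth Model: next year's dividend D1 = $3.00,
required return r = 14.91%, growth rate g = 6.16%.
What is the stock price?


Formula: P = D1 / (r - g)
Spread: r - g = 0.1491 - 0.0616 = 0.0875
Substituting: P = $3.00 / 0.0875
P = $34.29

$34.29


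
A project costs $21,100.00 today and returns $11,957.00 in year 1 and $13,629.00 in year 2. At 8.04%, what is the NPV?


Formula: NPV = C0 + C1/(1+r) + C2/(1+r)^2
Discount C1: $11,957.00 / (1 + 0.0804) = $11,067.20
Discount C2: $13,629.00 / (1 + 0.0804)^2 = $11,676.02
NPV = -$21,100.00 + $11,067.20 + $11,676.02 = $1,643.22

$1,643.22


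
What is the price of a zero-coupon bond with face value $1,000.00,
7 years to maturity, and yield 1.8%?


Formula: Price = FV / (1 + r)^n
Substituting: Price = $1,000.00 / (1 + 0.018)^7
Discount factor: (1.018)^7 = 1.133012
Price = $1,000.00 / 1.133012 = $882.60

$882.60


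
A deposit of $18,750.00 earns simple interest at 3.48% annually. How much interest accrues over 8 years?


Formula: I = P * r * t
Substituting: I = $18,750.00 * 0.0348 * 8
Step: I = $18,750.00 * 0.2784
I = $5,220.00

$5,220.00


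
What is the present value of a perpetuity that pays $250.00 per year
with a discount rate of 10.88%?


Formula: PV = C / r
Substituting: PV = $250.00 / 0.1088
PV = $2,297.79

$2,297.79


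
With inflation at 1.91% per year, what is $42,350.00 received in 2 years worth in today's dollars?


Formula: Real value = nominal / (1 + inflation)^years
Price level: (1 + 0.0191)^2 = 1.038565
Real value = $42,350.00 / 1.038565 = $40,777.43

$40,777.43


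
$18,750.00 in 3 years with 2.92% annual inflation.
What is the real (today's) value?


Formula: Real value = nominal / (1 + inflation)^years
Price level: (1 + 0.0292)^3 = 1.090183
Real value = $18,750.00 / 1.090183 = $17,198.95

$17,198.95


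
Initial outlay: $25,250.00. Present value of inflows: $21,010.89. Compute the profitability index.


Formula: PI = PV(cash flows) / initial investment
Substituting: PI = $21,010.89 / $25,250.00
PI = 0.8321

0.8321


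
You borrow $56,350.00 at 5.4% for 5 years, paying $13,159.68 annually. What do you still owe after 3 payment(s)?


Formula: Balance = PV*(1+r)^k - PMT*((1+r)^k - 1)/r
Growth: (1 + 0.054)^3 = 1.170905
Accumulated factor: ((1+r)^k - 1)/r = 3.164916
Balance = $56,350.00 * 1.170905 - $13,159.68 * 3.164916
Balance = $24,331.24

$24,331.24


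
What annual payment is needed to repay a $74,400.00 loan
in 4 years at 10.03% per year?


Formula: PMT = PV * r / (1 - (1+r)^(-n))
Denominator: 1 - (1 + 0.1003)^(-4) = 0.317731
Numerator: $74,400.00 * 0.1003 = 7462.32
PMT = 7462.32 / 0.317731 = $23,486.27

$23,486.27


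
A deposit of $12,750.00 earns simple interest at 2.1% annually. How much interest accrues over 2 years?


Formula: I = P * r * t
Substituting: I = $12,750.00 * 0.021 * 2
Step: I = $12,750.00 * 0.042
I = $535.50

$535.50


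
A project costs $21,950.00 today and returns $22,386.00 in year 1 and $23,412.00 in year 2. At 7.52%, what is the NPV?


Formula: NPV = C0 + C1/(1+r) + C2/(1+r)^2
Discount C1: $22,386.00 / (1 + 0.0752) = $20,820.31
Discount C2: $23,412.00 / (1 + 0.0752)^2 = $20,251.63
NPV = -$21,950.00 + $20,820.31 + $20,251.63 = $19,121.94

$19,121.94


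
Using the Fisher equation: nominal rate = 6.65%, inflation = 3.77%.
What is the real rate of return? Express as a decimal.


Formula: (1 + r_real) = (1 + r_nom) / (1 + inflation)
Substituting: (1 + r_real) = 1.0665 / 1.0377
(1 + r_real) = 1.027754
r_real = 1.027754 - 1 = 0.027754

0.027754


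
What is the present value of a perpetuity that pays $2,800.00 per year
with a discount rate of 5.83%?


Formula: PV = C / r
Substituting: PV = $2,800.00 / 0.0583
PV = $48,027.44

$48,027.44


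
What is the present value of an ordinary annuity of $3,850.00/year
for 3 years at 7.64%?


Formula: PV = PMT * (1 - (1+r)^(-n)) / r
Discount factor: (1 + 0.0764)^(-3) = 0.801824
Bracket: 1 - 0.801824 = 0.198176
PV = $3,850.00 * 0.198176 / 0.0764 = $9,986.63

$9,986.63


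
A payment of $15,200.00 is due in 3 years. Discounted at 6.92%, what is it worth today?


Formula: PV = FV / (1 + r)^n
Substituting: PV = $15,200.00 / (1 + 0.0692)^3
Discount factor: (1.0692)^3 = 1.222297
PV = $15,200.00 / 1.222297 = $12,435.60

$12,435.60


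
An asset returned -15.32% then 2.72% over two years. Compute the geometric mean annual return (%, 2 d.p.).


Formula: Geometric mean = ((1+r1)*(1+r2))^(1/2) - 1
Product: (1 + -0.1532) * (1 + 0.0272) = 0.8468 * 1.0272 = 0.869833
Square root: 0.869833^0.5 = 0.932648
Geometric mean = 0.932648 - 1 = -0.067352
As percentage: -6.74%

-6.74%


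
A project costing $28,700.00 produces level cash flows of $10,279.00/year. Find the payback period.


Formula: Payback = investment / annual cash flow
Substituting: Payback = $28,700.00 / $10,279.00
Payback = 2.7921 years

2.7921 years


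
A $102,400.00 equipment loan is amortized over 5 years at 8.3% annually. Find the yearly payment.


Formula: PMT = PV * r / (1 - (1+r)^(-n))
Denominator: 1 - (1 + 0.083)^(-5) = 0.328791
Numerator: $102,400.00 * 0.083 = 8499.2
PMT = 8499.2 / 0.328791 = $25,849.85

$25,849.85


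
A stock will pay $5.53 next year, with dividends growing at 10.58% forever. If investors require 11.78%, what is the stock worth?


Formula: P = D1 / (r - g)
Spread: r - g = 0.1178 - 0.1058 = 0.012
Substituting: P = $5.53 / 0.012
P = $460.83

$460.83


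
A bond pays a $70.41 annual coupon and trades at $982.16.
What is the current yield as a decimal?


Formula: Current yield = annual coupon / price
Substituting: CY = $70.41 / $982.16
CY = 0.071689

0.071689


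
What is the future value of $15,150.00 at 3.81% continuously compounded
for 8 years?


Formula: FV = P * e^(r*t)
Exponent: r*t = 0.0381 * 8 = 0.3048
e^(0.3048) = 1.356354
FV = $15,150.00 * 1.356354 = $20,548.76

$20,548.76


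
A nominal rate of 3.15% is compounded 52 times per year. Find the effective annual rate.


Formula: EAR = (1 + r/m)^m - 1
Period rate: r/m = 0.0315 / 52 = 0.000606
Compounding: (1 + 0.000606)^52 = 1.031992
EAR = 1.031992 - 1 = 0.031992

0.031992


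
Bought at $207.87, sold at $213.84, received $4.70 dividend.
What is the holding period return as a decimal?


Formula: HPR = (P1 - P0 + D) / P0
Gain: $213.84 - $207.87 + $4.70 = $10.67
HPR = $10.67 / $207.87 = 0.0513

0.0513


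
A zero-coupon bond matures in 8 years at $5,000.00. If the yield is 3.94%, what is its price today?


Formula: Price = FV / (1 + r)^n
Substituting: Price = $5,000.00 / (1 + 0.0394)^8
Discount factor: (1.0394)^8 = 1.362265
Price = $5,000.00 / 1.362265 = $3,670.36

$3,670.36


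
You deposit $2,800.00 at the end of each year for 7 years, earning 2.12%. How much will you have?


Formula: FV = PMT * ((1+r)^n - 1) / r
Growth factor: (1 + 0.0212)^7 = 1.158179
Numerator: 1.158179 - 1 = 0.158179
FV = $2,800.00 * 0.158179 / 0.0212 = $20,891.55

$20,891.55


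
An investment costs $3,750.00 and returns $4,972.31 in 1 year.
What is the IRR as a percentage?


Formula: IRR = C1/C0 - 1
Substituting: IRR = $4,972.31 / $3,750.00 - 1
Ratio: 1.325949 - 1 = 0.325949
IRR = 32.5949%

32.5949%


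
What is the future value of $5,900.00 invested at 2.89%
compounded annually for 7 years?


Formula: FV = P * (1 + r)^n
Substituting: FV = $5,900.00 * (1 + 0.0289)^7
Growth factor: (1.0289)^7 = 1.220709
FV = $5,900.00 * 1.220709 = $7,202.18

$7,202.18


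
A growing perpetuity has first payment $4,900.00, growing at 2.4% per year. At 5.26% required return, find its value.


Formula: PV = C / (r - g)
Spread: r - g = 0.0526 - 0.024 = 0.0286
Substituting: PV = $4,900.00 / 0.0286
PV = $171,328.67

$171,328.67


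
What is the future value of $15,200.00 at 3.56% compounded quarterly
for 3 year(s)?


Formula: FV = P * (1 + r/m)^(m*t)
Period rate: r/m = 0.0356 / 4 = 0.0089
Total periods: m*t = 4 * 3 = 12
Growth factor: (1 + 0.0089)^12 = 1.112186
FV = $15,200.00 * 1.112186 = $16,905.23

$16,905.23


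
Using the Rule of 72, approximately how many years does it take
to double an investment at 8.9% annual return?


Formula: Years ≈ 72 / r
Substituting: Years ≈ 72 / 8.9
Years ≈ 8.1

8.1 years


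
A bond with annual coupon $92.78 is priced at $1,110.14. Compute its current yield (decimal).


Formula: Current yield = annual coupon / price
Substituting: CY = $92.78 / $1,110.14
CY = 0.083575

0.083575


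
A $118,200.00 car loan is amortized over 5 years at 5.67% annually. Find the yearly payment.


Formula: PMT = PV * r / (1 - (1+r)^(-n))
Denominator: 1 - (1 + 0.0567)^(-5) = 0.241001
Numerator: $118,200.00 * 0.0567 = 6701.94
PMT = 6701.94 / 0.241001 = $27,808.82

$27,808.82


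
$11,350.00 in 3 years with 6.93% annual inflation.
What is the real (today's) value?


Formula: Real value = nominal / (1 + inflation)^years
Price level: (1 + 0.0693)^3 = 1.22264
Real value = $11,350.00 / 1.22264 = $9,283.19

$9,283.19


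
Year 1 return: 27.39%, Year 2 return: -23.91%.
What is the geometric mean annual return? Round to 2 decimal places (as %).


Formula: Geometric mean = ((1+r1)*(1+r2))^(1/2) - 1
Product: (1 + 0.2739) * (1 + -0.2391) = 1.2739 * 0.7609 = 0.969311
Square root: 0.969311^0.5 = 0.984536
Geometric mean = 0.984536 - 1 = -0.015464
As percentage: -1.55%

-1.55%


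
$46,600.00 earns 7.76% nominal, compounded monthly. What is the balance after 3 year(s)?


Formula: FV = P * (1 + r/m)^(m*t)
Period rate: r/m = 0.0776 / 12 = 0.006467
Total periods: m*t = 12 * 3 = 36
Growth factor: (1 + 0.006467)^36 = 1.261183
FV = $46,600.00 * 1.261183 = $58,771.15

$58,771.15


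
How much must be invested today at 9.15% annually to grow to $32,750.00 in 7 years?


Formula: PV = FV / (1 + r)^n
Substituting: PV = $32,750.00 / (1 + 0.0915)^7
Discount factor: (1.0915)^7 = 1.845722
PV = $32,750.00 / 1.845722 = $17,743.74

$17,743.74


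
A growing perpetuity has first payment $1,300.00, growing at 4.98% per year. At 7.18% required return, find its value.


Formula: PV = C / (r - g)
Spread: r - g = 0.0718 - 0.0498 = 0.022
Substituting: PV = $1,300.00 / 0.022
PV = $59,090.91

$59,090.91


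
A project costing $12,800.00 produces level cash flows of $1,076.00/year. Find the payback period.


Formula: Payback = investment / annual cash flow
Substituting: Payback = $12,800.00 / $1,076.00
Payback = 11.8959 years

11.8959 years


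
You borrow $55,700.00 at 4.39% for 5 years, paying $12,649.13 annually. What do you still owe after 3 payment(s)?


Formula: Balance = PV*(1+r)^k - PMT*((1+r)^k - 1)/r
Growth: (1 + 0.0439)^3 = 1.137566
Accumulated factor: ((1+r)^k - 1)/r = 3.133627
Balance = $55,700.00 * 1.137566 - $12,649.13 * 3.133627
Balance = $23,724.78

$23,724.78


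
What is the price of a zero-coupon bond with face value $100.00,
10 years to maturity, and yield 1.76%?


Formula: Price = FV / (1 + r)^n
Substituting: Price = $100.00 / (1 + 0.0176)^10
Discount factor: (1.0176)^10 = 1.190614
Price = $100.00 / 1.190614 = $83.99

$83.99


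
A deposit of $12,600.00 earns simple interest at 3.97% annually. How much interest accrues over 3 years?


Formula: I = P * r * t
Substituting: I = $12,600.00 * 0.0397 * 3
Step: I = $12,600.00 * 0.1191
I = $1,500.66

$1,500.66


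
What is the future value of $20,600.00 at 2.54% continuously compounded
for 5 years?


Formula: FV = P * e^(r*t)
Exponent: r*t = 0.0254 * 5 = 0.127
e^(0.127) = 1.135417
FV = $20,600.00 * 1.135417 = $23,389.59

$23,389.59


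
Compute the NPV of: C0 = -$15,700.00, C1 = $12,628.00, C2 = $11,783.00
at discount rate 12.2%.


Formula: NPV = C0 + C1/(1+r) + C2/(1+r)^2
Discount C1: $12,628.00 / (1 + 0.122) = $11,254.90
Discount C2: $11,783.00 / (1 + 0.122)^2 = $9,359.88
NPV = -$15,700.00 + $11,254.90 + $9,359.88 = $4,914.78

$4,914.78


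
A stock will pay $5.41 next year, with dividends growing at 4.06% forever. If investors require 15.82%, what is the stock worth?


Formula: P = D1 / (r - g)
Spread: r - g = 0.1582 - 0.0406 = 0.1176
Substituting: P = $5.41 / 0.1176
P = $46.00

$46.00


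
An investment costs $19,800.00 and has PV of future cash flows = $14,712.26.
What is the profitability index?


Formula: PI = PV(cash flows) / initial investment
Substituting: PI = $14,712.26 / $19,800.00
PI = 0.743

0.743


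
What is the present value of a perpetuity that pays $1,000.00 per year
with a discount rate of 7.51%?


Formula: PV = C / r
Substituting: PV = $1,000.00 / 0.0751
PV = $13,315.58

$13,315.58


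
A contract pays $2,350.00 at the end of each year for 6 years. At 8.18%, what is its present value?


Formula: PV = PMT * (1 - (1+r)^(-n)) / r
Discount factor: (1 + 0.0818)^(-6) = 0.623905
Bracket: 1 - 0.623905 = 0.376095
PV = $2,350.00 * 0.376095 / 0.0818 = $10,804.70

$10,804.70


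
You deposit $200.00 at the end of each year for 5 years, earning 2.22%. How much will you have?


Formula: FV = PMT * ((1+r)^n - 1) / r
Growth factor: (1 + 0.0222)^5 = 1.116039
Numerator: 1.116039 - 1 = 0.116039
FV = $200.00 * 0.116039 / 0.0222 = $1,045.40

$1,045.40


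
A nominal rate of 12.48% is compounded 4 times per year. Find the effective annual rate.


Formula: EAR = (1 + r/m)^m - 1
Period rate: r/m = 0.1248 / 4 = 0.0312
Compounding: (1 + 0.0312)^4 = 1.130763
EAR = 1.130763 - 1 = 0.130763

0.130763


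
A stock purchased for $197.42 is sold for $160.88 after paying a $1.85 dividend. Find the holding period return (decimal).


Formula: HPR = (P1 - P0 + D) / P0
Gain: $160.88 - $197.42 + $1.85 = -$34.69
HPR = -$34.69 / $197.42 = -0.1757

-0.1757


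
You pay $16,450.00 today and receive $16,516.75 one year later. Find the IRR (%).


Formula: IRR = C1/C0 - 1
Substituting: IRR = $16,516.75 / $16,450.00 - 1
Ratio: 1.004058 - 1 = 0.004058
IRR = 0.4058%

0.4058%


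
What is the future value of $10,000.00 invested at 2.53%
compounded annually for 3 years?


Formula: FV = P * (1 + r)^n
Substituting: FV = $10,000.00 * (1 + 0.0253)^3
Growth factor: (1.0253)^3 = 1.077836
FV = $10,000.00 * 1.077836 = $10,778.36

$10,778.36


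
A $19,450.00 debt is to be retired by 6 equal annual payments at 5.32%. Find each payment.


Formula: PMT = PV * r / (1 - (1+r)^(-n))
Denominator: 1 - (1 + 0.0532)^(-6) = 0.267285
Numerator: $19,450.00 * 0.0532 = 1034.74
PMT = 1034.74 / 0.267285 = $3,871.29

$3,871.29


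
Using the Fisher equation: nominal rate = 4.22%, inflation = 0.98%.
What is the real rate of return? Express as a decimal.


Formula: (1 + r_real) = (1 + r_nom) / (1 + inflation)
Substituting: (1 + r_real) = 1.0422 / 1.0098
(1 + r_real) = 1.032086
r_real = 1.032086 - 1 = 0.032086

0.032086


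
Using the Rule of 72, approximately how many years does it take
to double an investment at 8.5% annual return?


Formula: Years ≈ 72 / r
Substituting: Years ≈ 72 / 8.5
Years ≈ 8.5

8.5 years


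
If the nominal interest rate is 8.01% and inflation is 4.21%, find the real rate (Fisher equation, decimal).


Formula: (1 + r_real) = (1 + r_nom) / (1 + inflation)
Substituting: (1 + r_real) = 1.0801 / 1.0421
(1 + r_real) = 1.036465
r_real = 1.036465 - 1 = 0.036465

0.036465


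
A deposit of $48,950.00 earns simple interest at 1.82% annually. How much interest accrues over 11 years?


Formula: I = P * r * t
Substituting: I = $48,950.00 * 0.0182 * 11
Step: I = $48,950.00 * 0.2002
I = $9,799.79

$9,799.79


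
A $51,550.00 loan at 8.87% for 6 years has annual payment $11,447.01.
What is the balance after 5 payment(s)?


Formula: Balance = PV*(1+r)^k - PMT*((1+r)^k - 1)/r
Growth: (1 + 0.0887)^5 = 1.529471
Accumulated factor: ((1+r)^k - 1)/r = 5.969228
Balance = $51,550.00 * 1.529471 - $11,447.01 * 5.969228
Balance = $10,514.39

$10,514.39
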